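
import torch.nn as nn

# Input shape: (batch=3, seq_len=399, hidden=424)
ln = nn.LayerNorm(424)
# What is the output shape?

Input shape: (3, 399, 424)
Output shape: (3, 399, 424)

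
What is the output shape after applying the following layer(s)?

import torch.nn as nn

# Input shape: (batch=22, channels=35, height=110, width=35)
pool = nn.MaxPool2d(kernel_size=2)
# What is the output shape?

Input shape: (22, 35, 110, 35)
Output shape: (22, 35, 55, 17)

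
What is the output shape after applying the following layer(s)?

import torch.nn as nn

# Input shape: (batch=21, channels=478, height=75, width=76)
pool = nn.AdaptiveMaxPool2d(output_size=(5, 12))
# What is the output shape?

Input shape: (21, 478, 75, 76)
Output shape: (21, 478, 5, 12)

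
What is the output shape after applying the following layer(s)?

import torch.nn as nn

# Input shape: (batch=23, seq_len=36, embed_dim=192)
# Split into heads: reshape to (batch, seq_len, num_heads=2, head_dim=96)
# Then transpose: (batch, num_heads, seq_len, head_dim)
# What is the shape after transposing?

Input shape: (23, 36, 192)
  -> after reshape: (23, 36, 2, 96)
Output shape: (23, 2, 36, 96)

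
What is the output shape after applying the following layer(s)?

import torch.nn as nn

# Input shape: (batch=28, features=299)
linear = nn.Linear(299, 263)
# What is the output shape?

Input shape: (28, 299)
Output shape: (28, 263)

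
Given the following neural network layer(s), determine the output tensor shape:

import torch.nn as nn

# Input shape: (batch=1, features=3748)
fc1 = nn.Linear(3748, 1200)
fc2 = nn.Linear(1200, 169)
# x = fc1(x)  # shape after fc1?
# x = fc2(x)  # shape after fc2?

Input shape: (1, 3748)
  -> after fc1: (1, 1200)
Output shape: (1, 169)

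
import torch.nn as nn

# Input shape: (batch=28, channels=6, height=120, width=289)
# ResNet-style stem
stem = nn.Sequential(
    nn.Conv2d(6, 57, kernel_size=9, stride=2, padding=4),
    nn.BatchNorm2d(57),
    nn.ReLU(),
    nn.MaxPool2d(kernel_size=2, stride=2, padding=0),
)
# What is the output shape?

Input shape: (28, 6, 120, 289)
  -> after Conv2d 9x9 stride=2: (28, 57, 60, 145)
Output shape: (28, 57, 30, 72)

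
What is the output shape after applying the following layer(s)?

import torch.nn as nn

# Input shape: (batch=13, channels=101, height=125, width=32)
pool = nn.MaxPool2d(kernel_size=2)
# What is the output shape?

Input shape: (13, 101, 125, 32)
Output shape: (13, 101, 62, 16)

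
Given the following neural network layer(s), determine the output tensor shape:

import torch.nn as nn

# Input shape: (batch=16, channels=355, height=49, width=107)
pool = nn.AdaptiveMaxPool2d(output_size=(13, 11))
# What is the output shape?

Input shape: (16, 355, 49, 107)
Output shape: (16, 355, 13, 11)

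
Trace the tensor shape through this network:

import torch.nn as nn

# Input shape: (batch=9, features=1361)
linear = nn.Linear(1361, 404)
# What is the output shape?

Input shape: (9, 1361)
Output shape: (9, 404)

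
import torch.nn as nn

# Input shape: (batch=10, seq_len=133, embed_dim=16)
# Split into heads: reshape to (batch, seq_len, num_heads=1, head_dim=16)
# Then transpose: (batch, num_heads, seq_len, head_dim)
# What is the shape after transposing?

Input shape: (10, 133, 16)
  -> after reshape: (10, 133, 1, 16)
Output shape: (10, 1, 133, 16)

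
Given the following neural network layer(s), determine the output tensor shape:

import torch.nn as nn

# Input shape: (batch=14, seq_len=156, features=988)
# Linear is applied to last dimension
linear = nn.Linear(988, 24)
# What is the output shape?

Input shape: (14, 156, 988)
Output shape: (14, 156, 24)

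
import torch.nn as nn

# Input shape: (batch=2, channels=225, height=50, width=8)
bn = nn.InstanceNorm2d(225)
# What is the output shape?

Input shape: (2, 225, 50, 8)
Output shape: (2, 225, 50, 8)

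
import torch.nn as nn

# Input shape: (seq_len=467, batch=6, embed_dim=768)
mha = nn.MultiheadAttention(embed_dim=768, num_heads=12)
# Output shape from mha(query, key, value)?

Input shape: (467, 6, 768)
Output shape: (467, 6, 768)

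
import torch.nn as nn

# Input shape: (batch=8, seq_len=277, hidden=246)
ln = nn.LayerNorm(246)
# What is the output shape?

Input shape: (8, 277, 246)
Output shape: (8, 277, 246)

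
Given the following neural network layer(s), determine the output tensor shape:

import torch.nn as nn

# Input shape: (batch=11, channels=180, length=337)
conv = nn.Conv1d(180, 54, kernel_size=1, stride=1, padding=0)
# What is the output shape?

Input shape: (11, 180, 337)
Output shape: (11, 54, 337)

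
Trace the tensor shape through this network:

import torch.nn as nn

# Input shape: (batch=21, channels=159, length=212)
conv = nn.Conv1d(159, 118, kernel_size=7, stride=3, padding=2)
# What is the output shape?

Input shape: (21, 159, 212)
Output shape: (21, 118, 70)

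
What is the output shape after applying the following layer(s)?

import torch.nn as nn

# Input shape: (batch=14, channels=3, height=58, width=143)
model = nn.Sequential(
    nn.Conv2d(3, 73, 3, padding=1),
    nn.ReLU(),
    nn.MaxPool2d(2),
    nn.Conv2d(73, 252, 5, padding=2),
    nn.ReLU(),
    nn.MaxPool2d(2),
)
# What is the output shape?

Input shape: (14, 3, 58, 143)
  -> after first Conv2d: (14, 73, 58, 143)
  -> after first MaxPool2d: (14, 73, 29, 71)
  -> after second Conv2d: (14, 252, 29, 71)
Output shape: (14, 252, 14, 35)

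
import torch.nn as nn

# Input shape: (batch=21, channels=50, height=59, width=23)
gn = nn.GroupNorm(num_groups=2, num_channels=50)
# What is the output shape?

Input shape: (21, 50, 59, 23)
Output shape: (21, 50, 59, 23)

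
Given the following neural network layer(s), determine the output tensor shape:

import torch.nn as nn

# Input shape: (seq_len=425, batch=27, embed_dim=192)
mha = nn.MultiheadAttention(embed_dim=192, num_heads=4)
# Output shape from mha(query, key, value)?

Input shape: (425, 27, 192)
Output shape: (425, 27, 192)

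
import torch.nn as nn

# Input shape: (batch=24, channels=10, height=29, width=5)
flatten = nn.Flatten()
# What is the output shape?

Input shape: (24, 10, 29, 5)
Output shape: (24, 1450)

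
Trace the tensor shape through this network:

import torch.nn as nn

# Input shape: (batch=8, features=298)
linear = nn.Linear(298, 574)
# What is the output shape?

Input shape: (8, 298)
Output shape: (8, 574)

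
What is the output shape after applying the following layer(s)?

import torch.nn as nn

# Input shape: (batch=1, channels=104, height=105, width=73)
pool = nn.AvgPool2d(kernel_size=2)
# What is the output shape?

Input shape: (1, 104, 105, 73)
Output shape: (1, 104, 52, 36)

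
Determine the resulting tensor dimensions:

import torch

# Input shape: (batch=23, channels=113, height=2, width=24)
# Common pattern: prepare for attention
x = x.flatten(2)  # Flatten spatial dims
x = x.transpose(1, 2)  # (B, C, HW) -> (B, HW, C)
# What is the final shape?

Input shape: (23, 113, 2, 24)
  -> after flatten(2): (23, 113, 48)
Output shape: (23, 48, 113)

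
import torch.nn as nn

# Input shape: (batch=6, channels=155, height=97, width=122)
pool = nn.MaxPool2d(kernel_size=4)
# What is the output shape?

Input shape: (6, 155, 97, 122)
Output shape: (6, 155, 24, 30)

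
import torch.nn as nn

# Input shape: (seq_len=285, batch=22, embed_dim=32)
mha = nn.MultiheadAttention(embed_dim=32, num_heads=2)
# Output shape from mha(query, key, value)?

Input shape: (285, 22, 32)
Output shape: (285, 22, 32)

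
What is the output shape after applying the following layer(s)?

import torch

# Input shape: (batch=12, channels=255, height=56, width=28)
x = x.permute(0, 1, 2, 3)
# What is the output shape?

Input shape: (12, 255, 56, 28)
Output shape: (12, 255, 56, 28)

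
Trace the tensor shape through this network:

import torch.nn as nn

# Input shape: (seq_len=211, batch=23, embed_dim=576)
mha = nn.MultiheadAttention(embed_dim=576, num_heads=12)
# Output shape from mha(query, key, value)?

Input shape: (211, 23, 576)
Output shape: (211, 23, 576)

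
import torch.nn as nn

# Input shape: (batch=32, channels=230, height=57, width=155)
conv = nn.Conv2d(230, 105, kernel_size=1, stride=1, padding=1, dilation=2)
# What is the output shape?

Input shape: (32, 230, 57, 155)
Output shape: (32, 105, 59, 157)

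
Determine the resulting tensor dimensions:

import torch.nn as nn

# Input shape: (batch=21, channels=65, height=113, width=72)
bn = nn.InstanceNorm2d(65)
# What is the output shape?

Input shape: (21, 65, 113, 72)
Output shape: (21, 65, 113, 72)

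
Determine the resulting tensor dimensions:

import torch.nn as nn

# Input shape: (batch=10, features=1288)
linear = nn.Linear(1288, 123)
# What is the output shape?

Input shape: (10, 1288)
Output shape: (10, 123)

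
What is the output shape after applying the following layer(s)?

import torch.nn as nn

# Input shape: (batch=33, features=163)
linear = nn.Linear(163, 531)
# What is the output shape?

Input shape: (33, 163)
Output shape: (33, 531)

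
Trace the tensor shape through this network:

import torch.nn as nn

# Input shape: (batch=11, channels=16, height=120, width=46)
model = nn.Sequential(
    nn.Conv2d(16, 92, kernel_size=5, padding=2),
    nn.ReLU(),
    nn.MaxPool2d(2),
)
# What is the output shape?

Input shape: (11, 16, 120, 46)
  -> after Conv2d: (11, 92, 120, 46)
  -> after ReLU: (11, 92, 120, 46)
Output shape: (11, 92, 60, 23)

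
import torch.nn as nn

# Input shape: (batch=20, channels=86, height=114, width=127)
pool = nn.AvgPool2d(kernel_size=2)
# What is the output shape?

Input shape: (20, 86, 114, 127)
Output shape: (20, 86, 57, 63)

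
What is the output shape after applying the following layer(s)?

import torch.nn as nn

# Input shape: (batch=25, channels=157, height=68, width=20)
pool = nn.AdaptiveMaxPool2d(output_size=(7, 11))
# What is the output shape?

Input shape: (25, 157, 68, 20)
Output shape: (25, 157, 7, 11)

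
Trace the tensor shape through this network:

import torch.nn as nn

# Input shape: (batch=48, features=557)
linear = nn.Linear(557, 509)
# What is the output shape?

Input shape: (48, 557)
Output shape: (48, 509)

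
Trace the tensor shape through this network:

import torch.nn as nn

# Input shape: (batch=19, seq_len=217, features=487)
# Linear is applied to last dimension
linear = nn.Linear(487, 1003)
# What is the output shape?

Input shape: (19, 217, 487)
Output shape: (19, 217, 1003)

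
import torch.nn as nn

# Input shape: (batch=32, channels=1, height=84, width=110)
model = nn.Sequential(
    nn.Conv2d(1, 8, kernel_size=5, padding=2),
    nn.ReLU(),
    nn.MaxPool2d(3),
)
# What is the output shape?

Input shape: (32, 1, 84, 110)
  -> after Conv2d: (32, 8, 84, 110)
  -> after ReLU: (32, 8, 84, 110)
Output shape: (32, 8, 28, 36)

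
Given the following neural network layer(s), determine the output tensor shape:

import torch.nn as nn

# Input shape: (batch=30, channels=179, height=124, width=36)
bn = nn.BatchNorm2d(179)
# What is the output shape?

Input shape: (30, 179, 124, 36)
Output shape: (30, 179, 124, 36)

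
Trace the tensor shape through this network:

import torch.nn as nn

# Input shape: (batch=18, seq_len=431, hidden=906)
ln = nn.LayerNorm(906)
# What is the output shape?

Input shape: (18, 431, 906)
Output shape: (18, 431, 906)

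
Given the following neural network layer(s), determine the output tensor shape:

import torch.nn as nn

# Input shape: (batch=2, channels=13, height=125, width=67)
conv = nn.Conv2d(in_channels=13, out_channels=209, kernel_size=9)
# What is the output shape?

Input shape: (2, 13, 125, 67)
Output shape: (2, 209, 117, 59)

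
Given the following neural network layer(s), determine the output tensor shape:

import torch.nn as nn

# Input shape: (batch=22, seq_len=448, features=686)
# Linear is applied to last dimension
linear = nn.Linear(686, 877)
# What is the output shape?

Input shape: (22, 448, 686)
Output shape: (22, 448, 877)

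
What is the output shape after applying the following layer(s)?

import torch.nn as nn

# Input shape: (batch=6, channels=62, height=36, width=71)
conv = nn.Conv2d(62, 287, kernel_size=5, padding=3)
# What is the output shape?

Input shape: (6, 62, 36, 71)
Output shape: (6, 287, 38, 73)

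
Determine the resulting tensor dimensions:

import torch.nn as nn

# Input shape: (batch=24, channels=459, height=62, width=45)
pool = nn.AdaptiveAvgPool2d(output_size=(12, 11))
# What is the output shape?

Input shape: (24, 459, 62, 45)
Output shape: (24, 459, 12, 11)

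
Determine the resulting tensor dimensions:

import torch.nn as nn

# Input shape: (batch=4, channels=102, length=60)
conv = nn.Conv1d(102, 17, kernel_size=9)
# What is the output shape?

Input shape: (4, 102, 60)
Output shape: (4, 17, 52)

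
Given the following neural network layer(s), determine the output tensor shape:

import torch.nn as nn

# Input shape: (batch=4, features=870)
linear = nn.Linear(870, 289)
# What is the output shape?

Input shape: (4, 870)
Output shape: (4, 289)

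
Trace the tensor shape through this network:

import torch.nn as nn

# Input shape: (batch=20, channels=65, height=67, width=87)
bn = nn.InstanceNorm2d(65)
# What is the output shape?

Input shape: (20, 65, 67, 87)
Output shape: (20, 65, 67, 87)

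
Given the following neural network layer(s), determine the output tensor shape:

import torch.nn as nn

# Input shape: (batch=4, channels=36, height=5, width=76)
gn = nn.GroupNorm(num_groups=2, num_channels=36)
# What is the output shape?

Input shape: (4, 36, 5, 76)
Output shape: (4, 36, 5, 76)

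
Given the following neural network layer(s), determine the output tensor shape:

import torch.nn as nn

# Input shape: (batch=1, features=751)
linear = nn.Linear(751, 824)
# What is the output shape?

Input shape: (1, 751)
Output shape: (1, 824)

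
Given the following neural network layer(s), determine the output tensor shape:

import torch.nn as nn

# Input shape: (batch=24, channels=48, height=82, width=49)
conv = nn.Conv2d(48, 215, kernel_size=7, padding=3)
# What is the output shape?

Input shape: (24, 48, 82, 49)
Output shape: (24, 215, 82, 49)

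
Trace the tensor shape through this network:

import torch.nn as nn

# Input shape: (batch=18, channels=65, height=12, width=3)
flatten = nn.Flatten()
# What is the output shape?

Input shape: (18, 65, 12, 3)
Output shape: (18, 2340)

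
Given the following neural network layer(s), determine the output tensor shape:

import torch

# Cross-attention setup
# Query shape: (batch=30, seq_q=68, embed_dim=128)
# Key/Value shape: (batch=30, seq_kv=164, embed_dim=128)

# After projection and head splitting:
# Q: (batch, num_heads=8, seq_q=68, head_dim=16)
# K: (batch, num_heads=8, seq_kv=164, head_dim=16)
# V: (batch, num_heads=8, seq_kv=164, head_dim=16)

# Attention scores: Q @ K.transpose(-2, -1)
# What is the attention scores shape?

Input shape: (30, 68, 128)
Output shape: (30, 8, 68, 164)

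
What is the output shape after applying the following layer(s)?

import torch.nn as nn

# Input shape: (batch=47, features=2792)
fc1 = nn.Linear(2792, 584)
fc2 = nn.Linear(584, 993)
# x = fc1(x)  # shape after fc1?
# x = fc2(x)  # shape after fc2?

Input shape: (47, 2792)
  -> after fc1: (47, 584)
Output shape: (47, 993)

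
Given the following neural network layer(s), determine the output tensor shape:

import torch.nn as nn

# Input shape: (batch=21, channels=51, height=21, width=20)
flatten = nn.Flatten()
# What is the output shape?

Input shape: (21, 51, 21, 20)
Output shape: (21, 21420)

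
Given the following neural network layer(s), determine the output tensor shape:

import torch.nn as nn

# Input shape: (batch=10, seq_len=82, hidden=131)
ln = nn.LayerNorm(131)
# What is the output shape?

Input shape: (10, 82, 131)
Output shape: (10, 82, 131)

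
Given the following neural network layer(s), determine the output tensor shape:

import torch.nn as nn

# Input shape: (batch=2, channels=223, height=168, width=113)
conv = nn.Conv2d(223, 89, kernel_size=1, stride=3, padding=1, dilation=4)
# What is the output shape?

Input shape: (2, 223, 168, 113)
Output shape: (2, 89, 57, 39)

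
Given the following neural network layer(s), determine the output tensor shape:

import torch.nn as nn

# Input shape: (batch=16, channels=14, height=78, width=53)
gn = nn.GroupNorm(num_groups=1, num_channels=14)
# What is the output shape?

Input shape: (16, 14, 78, 53)
Output shape: (16, 14, 78, 53)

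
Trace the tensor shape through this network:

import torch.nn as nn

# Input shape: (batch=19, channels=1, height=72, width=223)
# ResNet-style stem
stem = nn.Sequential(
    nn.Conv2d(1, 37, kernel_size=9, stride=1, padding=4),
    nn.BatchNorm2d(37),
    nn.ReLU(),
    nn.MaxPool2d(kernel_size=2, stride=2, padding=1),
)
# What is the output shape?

Input shape: (19, 1, 72, 223)
  -> after Conv2d 9x9 stride=1: (19, 37, 72, 223)
Output shape: (19, 37, 37, 112)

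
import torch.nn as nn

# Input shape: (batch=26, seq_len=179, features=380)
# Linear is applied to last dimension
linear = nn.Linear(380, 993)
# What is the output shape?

Input shape: (26, 179, 380)
Output shape: (26, 179, 993)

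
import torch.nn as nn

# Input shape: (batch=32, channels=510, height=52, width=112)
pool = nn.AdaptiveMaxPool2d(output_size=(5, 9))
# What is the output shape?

Input shape: (32, 510, 52, 112)
Output shape: (32, 510, 5, 9)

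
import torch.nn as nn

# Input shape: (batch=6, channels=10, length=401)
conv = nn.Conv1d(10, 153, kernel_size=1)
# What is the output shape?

Input shape: (6, 10, 401)
Output shape: (6, 153, 401)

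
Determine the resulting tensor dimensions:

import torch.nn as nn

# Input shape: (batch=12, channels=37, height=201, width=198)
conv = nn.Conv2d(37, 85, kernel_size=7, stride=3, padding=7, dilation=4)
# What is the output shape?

Input shape: (12, 37, 201, 198)
Output shape: (12, 85, 64, 63)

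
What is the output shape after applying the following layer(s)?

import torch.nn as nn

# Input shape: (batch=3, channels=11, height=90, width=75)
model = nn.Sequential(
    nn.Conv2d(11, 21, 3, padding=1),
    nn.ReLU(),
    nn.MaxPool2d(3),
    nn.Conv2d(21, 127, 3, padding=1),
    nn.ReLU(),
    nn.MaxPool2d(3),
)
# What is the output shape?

Input shape: (3, 11, 90, 75)
  -> after first Conv2d: (3, 21, 90, 75)
  -> after first MaxPool2d: (3, 21, 30, 25)
  -> after second Conv2d: (3, 127, 30, 25)
Output shape: (3, 127, 10, 8)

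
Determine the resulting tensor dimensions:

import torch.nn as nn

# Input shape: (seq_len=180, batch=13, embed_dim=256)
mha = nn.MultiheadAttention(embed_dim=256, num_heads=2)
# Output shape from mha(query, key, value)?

Input shape: (180, 13, 256)
Output shape: (180, 13, 256)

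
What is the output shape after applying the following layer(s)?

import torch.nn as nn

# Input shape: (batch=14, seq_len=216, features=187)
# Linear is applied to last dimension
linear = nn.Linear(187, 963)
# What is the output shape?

Input shape: (14, 216, 187)
Output shape: (14, 216, 963)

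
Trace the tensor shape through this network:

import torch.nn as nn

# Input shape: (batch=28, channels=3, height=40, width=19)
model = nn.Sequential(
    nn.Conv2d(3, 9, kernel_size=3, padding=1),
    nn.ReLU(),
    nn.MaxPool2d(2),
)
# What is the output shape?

Input shape: (28, 3, 40, 19)
  -> after Conv2d: (28, 9, 40, 19)
  -> after ReLU: (28, 9, 40, 19)
Output shape: (28, 9, 20, 9)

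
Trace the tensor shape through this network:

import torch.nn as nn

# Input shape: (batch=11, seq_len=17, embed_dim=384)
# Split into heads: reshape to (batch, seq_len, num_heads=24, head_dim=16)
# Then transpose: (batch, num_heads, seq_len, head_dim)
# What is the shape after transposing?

Input shape: (11, 17, 384)
  -> after reshape: (11, 17, 24, 16)
Output shape: (11, 24, 17, 16)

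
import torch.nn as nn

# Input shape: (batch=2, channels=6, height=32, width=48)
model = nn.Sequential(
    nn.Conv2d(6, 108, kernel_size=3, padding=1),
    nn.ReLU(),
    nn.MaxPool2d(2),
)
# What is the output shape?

Input shape: (2, 6, 32, 48)
  -> after Conv2d: (2, 108, 32, 48)
  -> after ReLU: (2, 108, 32, 48)
Output shape: (2, 108, 16, 24)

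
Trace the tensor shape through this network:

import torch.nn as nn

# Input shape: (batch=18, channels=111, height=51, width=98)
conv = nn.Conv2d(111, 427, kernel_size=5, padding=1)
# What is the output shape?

Input shape: (18, 111, 51, 98)
Output shape: (18, 427, 49, 96)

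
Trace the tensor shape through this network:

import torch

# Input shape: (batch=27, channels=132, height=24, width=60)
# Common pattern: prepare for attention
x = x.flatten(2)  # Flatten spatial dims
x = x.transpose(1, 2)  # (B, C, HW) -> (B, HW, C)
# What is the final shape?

Input shape: (27, 132, 24, 60)
  -> after flatten(2): (27, 132, 1440)
Output shape: (27, 1440, 132)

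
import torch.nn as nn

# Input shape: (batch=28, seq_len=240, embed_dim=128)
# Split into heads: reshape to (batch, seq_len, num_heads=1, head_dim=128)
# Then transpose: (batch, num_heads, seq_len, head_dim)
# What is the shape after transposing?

Input shape: (28, 240, 128)
  -> after reshape: (28, 240, 1, 128)
Output shape: (28, 1, 240, 128)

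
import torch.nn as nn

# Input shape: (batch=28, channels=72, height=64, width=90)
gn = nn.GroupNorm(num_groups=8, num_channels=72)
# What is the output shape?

Input shape: (28, 72, 64, 90)
Output shape: (28, 72, 64, 90)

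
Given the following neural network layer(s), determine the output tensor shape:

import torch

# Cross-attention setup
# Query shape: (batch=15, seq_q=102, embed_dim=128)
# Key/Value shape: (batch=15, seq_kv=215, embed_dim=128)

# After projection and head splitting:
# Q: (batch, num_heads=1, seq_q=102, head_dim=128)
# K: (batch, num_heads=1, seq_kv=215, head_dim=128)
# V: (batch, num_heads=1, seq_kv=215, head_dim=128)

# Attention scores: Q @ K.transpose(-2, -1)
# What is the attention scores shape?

Input shape: (15, 102, 128)
Output shape: (15, 1, 102, 215)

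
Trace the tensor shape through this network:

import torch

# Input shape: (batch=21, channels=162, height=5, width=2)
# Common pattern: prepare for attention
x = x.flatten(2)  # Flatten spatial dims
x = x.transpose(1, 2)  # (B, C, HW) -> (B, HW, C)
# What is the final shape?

Input shape: (21, 162, 5, 2)
  -> after flatten(2): (21, 162, 10)
Output shape: (21, 10, 162)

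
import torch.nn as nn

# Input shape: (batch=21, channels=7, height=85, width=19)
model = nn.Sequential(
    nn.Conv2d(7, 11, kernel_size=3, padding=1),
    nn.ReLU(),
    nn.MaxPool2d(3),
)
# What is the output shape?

Input shape: (21, 7, 85, 19)
  -> after Conv2d: (21, 11, 85, 19)
  -> after ReLU: (21, 11, 85, 19)
Output shape: (21, 11, 28, 6)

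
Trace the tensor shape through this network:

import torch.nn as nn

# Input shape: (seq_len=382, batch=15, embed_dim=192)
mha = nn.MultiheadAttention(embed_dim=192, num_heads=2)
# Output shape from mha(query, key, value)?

Input shape: (382, 15, 192)
Output shape: (382, 15, 192)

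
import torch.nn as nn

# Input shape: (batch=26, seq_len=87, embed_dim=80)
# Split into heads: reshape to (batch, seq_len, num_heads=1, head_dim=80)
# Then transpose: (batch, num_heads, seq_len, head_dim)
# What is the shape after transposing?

Input shape: (26, 87, 80)
  -> after reshape: (26, 87, 1, 80)
Output shape: (26, 1, 87, 80)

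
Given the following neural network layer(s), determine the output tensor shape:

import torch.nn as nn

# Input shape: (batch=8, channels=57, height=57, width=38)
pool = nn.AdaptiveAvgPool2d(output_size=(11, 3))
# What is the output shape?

Input shape: (8, 57, 57, 38)
Output shape: (8, 57, 11, 3)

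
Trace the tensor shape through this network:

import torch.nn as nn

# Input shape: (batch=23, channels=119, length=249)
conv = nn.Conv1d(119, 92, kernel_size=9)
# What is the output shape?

Input shape: (23, 119, 249)
Output shape: (23, 92, 241)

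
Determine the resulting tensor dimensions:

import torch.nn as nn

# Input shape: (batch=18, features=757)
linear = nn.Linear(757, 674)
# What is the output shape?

Input shape: (18, 757)
Output shape: (18, 674)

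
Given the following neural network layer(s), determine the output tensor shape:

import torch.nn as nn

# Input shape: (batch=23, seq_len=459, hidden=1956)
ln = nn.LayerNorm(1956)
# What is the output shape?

Input shape: (23, 459, 1956)
Output shape: (23, 459, 1956)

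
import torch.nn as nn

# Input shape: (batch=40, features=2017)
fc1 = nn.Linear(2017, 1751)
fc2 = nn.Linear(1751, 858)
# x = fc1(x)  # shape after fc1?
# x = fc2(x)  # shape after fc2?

Input shape: (40, 2017)
  -> after fc1: (40, 1751)
Output shape: (40, 858)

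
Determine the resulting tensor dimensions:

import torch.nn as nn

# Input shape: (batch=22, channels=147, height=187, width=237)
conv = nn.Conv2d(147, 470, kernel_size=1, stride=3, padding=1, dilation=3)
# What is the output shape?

Input shape: (22, 147, 187, 237)
Output shape: (22, 470, 63, 80)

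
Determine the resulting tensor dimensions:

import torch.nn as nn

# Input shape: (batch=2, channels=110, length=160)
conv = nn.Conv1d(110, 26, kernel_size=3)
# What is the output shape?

Input shape: (2, 110, 160)
Output shape: (2, 26, 158)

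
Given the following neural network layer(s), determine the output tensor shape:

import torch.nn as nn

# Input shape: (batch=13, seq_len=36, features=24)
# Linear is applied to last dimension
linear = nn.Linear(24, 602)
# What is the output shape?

Input shape: (13, 36, 24)
Output shape: (13, 36, 602)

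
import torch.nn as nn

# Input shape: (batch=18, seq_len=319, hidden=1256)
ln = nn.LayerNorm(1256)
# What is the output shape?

Input shape: (18, 319, 1256)
Output shape: (18, 319, 1256)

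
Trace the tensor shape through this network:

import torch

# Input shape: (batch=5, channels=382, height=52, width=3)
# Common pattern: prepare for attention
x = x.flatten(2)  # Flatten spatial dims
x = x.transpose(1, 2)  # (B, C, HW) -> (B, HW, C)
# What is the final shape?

Input shape: (5, 382, 52, 3)
  -> after flatten(2): (5, 382, 156)
Output shape: (5, 156, 382)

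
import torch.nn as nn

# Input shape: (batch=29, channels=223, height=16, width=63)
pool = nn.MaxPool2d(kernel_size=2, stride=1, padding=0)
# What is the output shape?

Input shape: (29, 223, 16, 63)
Output shape: (29, 223, 15, 62)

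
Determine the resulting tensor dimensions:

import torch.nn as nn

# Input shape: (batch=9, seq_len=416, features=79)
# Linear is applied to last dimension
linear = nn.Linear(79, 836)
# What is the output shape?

Input shape: (9, 416, 79)
Output shape: (9, 416, 836)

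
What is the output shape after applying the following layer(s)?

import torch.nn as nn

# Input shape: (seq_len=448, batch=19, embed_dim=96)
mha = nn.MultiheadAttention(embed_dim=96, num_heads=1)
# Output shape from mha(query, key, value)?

Input shape: (448, 19, 96)
Output shape: (448, 19, 96)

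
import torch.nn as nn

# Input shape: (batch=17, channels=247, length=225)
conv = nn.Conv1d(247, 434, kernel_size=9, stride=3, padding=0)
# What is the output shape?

Input shape: (17, 247, 225)
Output shape: (17, 434, 73)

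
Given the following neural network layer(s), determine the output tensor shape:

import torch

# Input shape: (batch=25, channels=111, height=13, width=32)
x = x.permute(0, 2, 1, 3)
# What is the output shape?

Input shape: (25, 111, 13, 32)
Output shape: (25, 13, 111, 32)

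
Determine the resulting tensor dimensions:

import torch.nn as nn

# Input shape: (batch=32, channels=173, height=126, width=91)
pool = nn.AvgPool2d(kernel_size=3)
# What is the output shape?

Input shape: (32, 173, 126, 91)
Output shape: (32, 173, 42, 30)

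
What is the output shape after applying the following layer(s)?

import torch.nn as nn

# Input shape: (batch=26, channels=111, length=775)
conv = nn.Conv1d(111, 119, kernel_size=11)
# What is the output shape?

Input shape: (26, 111, 775)
Output shape: (26, 119, 765)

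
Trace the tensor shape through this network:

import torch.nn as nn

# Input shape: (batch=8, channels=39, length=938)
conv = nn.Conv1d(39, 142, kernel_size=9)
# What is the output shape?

Input shape: (8, 39, 938)
Output shape: (8, 142, 930)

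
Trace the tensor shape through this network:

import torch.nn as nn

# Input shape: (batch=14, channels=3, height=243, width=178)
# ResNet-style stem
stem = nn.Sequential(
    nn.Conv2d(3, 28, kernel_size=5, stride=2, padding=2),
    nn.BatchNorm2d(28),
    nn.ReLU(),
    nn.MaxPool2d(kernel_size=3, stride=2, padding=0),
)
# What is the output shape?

Input shape: (14, 3, 243, 178)
  -> after Conv2d 5x5 stride=2: (14, 28, 122, 89)
Output shape: (14, 28, 60, 44)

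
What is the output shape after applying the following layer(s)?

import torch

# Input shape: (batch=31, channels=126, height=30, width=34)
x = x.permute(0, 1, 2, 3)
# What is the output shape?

Input shape: (31, 126, 30, 34)
Output shape: (31, 126, 30, 34)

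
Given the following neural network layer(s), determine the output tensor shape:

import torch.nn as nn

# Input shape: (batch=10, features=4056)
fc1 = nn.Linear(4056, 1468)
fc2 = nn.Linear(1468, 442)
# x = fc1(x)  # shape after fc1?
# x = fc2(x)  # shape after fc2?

Input shape: (10, 4056)
  -> after fc1: (10, 1468)
Output shape: (10, 442)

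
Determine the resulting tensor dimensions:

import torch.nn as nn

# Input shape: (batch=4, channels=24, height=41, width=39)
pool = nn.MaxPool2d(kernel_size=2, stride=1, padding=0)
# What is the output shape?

Input shape: (4, 24, 41, 39)
Output shape: (4, 24, 40, 38)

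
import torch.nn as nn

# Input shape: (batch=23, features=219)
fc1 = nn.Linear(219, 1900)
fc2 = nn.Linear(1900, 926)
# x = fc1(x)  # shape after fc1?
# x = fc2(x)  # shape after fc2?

Input shape: (23, 219)
  -> after fc1: (23, 1900)
Output shape: (23, 926)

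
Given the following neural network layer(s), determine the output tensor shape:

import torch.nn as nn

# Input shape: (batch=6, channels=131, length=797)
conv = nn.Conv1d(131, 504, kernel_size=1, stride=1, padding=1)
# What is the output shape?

Input shape: (6, 131, 797)
Output shape: (6, 504, 799)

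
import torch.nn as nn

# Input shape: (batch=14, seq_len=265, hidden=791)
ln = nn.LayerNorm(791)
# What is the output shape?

Input shape: (14, 265, 791)
Output shape: (14, 265, 791)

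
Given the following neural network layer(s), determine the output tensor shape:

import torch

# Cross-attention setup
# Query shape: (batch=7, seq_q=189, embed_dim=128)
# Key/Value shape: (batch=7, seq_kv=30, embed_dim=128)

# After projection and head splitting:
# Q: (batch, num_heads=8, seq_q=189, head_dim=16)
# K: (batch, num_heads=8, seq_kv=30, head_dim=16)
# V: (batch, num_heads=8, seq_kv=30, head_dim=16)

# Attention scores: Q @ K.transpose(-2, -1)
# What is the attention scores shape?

Input shape: (7, 189, 128)
Output shape: (7, 8, 189, 30)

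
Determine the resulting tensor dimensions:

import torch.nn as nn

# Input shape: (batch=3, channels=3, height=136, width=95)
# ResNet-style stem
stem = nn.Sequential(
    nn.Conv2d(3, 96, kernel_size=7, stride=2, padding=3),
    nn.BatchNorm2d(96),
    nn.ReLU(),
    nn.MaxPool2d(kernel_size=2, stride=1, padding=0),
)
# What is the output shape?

Input shape: (3, 3, 136, 95)
  -> after Conv2d 7x7 stride=2: (3, 96, 68, 48)
Output shape: (3, 96, 67, 47)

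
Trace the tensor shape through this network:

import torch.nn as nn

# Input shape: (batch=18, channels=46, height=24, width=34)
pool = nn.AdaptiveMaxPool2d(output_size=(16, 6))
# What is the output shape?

Input shape: (18, 46, 24, 34)
Output shape: (18, 46, 16, 6)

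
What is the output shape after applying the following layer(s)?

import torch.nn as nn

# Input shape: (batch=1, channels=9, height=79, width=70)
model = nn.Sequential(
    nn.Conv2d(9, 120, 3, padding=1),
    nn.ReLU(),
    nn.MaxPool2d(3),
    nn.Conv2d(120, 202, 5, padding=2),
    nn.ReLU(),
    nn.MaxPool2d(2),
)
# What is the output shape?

Input shape: (1, 9, 79, 70)
  -> after first Conv2d: (1, 120, 79, 70)
  -> after first MaxPool2d: (1, 120, 26, 23)
  -> after second Conv2d: (1, 202, 26, 23)
Output shape: (1, 202, 13, 11)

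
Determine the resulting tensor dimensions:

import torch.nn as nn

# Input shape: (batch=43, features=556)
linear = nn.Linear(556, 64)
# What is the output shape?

Input shape: (43, 556)
Output shape: (43, 64)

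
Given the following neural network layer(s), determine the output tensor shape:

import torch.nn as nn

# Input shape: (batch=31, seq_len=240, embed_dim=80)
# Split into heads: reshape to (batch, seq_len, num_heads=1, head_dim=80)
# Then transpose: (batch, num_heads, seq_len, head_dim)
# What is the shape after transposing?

Input shape: (31, 240, 80)
  -> after reshape: (31, 240, 1, 80)
Output shape: (31, 1, 240, 80)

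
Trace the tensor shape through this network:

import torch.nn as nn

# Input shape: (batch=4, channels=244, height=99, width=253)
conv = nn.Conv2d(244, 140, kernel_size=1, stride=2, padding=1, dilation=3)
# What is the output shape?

Input shape: (4, 244, 99, 253)
Output shape: (4, 140, 51, 128)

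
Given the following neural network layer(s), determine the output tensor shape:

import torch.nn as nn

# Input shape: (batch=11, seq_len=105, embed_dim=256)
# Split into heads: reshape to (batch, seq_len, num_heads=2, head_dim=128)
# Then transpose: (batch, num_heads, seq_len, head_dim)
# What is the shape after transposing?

Input shape: (11, 105, 256)
  -> after reshape: (11, 105, 2, 128)
Output shape: (11, 2, 105, 128)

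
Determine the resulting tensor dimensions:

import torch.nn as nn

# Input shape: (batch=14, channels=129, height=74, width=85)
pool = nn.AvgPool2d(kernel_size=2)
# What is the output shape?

Input shape: (14, 129, 74, 85)
Output shape: (14, 129, 37, 42)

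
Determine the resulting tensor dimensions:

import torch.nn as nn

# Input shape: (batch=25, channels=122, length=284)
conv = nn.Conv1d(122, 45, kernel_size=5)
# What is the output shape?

Input shape: (25, 122, 284)
Output shape: (25, 45, 280)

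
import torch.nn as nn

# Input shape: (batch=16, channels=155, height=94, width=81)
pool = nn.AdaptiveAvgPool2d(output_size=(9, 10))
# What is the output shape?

Input shape: (16, 155, 94, 81)
Output shape: (16, 155, 9, 10)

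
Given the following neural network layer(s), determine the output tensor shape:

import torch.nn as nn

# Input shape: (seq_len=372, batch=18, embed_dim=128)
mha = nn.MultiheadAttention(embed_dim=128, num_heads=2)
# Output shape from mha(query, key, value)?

Input shape: (372, 18, 128)
Output shape: (372, 18, 128)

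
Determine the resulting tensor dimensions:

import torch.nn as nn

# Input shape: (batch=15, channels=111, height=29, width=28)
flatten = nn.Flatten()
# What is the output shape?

Input shape: (15, 111, 29, 28)
Output shape: (15, 90132)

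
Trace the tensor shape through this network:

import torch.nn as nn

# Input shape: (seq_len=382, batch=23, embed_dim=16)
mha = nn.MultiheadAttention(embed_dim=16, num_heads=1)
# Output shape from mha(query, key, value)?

Input shape: (382, 23, 16)
Output shape: (382, 23, 16)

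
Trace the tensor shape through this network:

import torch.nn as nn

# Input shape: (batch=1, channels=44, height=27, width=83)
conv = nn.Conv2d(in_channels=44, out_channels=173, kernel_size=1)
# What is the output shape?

Input shape: (1, 44, 27, 83)
Output shape: (1, 173, 27, 83)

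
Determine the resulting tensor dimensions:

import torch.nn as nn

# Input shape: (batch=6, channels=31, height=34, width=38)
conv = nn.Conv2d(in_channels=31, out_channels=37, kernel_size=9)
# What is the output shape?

Input shape: (6, 31, 34, 38)
Output shape: (6, 37, 26, 30)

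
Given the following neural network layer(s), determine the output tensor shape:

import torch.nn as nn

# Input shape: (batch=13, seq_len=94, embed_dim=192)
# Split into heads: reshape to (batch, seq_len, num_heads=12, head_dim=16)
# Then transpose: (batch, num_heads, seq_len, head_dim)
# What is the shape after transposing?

Input shape: (13, 94, 192)
  -> after reshape: (13, 94, 12, 16)
Output shape: (13, 12, 94, 16)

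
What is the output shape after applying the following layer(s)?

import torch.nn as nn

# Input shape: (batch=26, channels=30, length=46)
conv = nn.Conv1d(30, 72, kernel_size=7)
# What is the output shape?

Input shape: (26, 30, 46)
Output shape: (26, 72, 40)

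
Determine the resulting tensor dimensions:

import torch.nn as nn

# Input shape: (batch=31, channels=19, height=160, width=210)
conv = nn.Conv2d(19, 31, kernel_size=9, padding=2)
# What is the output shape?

Input shape: (31, 19, 160, 210)
Output shape: (31, 31, 156, 206)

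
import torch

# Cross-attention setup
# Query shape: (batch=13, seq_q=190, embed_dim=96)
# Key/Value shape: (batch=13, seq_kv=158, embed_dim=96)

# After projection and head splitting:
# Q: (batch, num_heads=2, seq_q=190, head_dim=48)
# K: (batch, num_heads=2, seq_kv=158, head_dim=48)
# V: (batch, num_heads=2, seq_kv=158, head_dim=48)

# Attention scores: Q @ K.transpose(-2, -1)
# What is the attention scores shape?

Input shape: (13, 190, 96)
Output shape: (13, 2, 190, 158)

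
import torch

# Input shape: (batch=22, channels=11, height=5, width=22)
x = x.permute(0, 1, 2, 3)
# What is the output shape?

Input shape: (22, 11, 5, 22)
Output shape: (22, 11, 5, 22)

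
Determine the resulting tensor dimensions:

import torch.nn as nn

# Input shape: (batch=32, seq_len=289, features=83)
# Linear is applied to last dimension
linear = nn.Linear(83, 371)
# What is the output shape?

Input shape: (32, 289, 83)
Output shape: (32, 289, 371)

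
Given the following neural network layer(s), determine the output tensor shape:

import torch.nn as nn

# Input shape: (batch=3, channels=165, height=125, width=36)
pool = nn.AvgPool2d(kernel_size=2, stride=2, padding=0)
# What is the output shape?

Input shape: (3, 165, 125, 36)
Output shape: (3, 165, 62, 18)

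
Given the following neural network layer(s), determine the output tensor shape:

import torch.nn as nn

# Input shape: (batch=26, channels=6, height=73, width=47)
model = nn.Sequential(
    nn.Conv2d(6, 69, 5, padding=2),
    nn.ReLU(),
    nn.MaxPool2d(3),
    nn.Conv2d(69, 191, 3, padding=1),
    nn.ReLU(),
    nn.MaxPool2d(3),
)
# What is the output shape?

Input shape: (26, 6, 73, 47)
  -> after first Conv2d: (26, 69, 73, 47)
  -> after first MaxPool2d: (26, 69, 24, 15)
  -> after second Conv2d: (26, 191, 24, 15)
Output shape: (26, 191, 8, 5)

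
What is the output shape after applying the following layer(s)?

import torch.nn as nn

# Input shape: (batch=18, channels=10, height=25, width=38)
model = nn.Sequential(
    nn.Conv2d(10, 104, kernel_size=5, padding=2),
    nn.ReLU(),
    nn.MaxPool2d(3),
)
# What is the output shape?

Input shape: (18, 10, 25, 38)
  -> after Conv2d: (18, 104, 25, 38)
  -> after ReLU: (18, 104, 25, 38)
Output shape: (18, 104, 8, 12)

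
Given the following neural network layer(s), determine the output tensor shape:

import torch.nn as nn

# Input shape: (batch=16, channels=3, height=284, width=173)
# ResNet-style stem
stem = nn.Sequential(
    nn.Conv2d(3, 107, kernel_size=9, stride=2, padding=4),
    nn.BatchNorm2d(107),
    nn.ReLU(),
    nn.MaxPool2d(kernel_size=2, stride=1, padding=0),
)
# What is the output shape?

Input shape: (16, 3, 284, 173)
  -> after Conv2d 9x9 stride=2: (16, 107, 142, 87)
Output shape: (16, 107, 141, 86)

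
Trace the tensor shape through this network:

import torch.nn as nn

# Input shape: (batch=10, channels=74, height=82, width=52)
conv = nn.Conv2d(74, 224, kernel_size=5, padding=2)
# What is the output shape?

Input shape: (10, 74, 82, 52)
Output shape: (10, 224, 82, 52)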